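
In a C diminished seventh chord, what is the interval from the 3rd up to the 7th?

diminished 5th

The chord tones of C°7 (C diminished seventh) are C-E♭-G♭-B𝄫.
So we need the interval from E♭ up to B𝄫.
5 letter names make it a fifth; at 6 semitones (a half step narrower than perfect) the quality is diminished.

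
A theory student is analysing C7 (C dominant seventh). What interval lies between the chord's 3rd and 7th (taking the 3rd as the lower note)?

d5

The chord tones of C7 (C dominant seventh) are C–E–G–Bb.
That puts E below Bb.
5 letter names make it a fifth; at 6 semitones (a half step narrower than perfect) the quality is diminished.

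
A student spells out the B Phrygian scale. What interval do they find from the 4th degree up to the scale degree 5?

B phrygian: B C D E F# G A.
So we need the interval from E up to F#.
From E to F# is 2 semitones, exactly the major second.

M2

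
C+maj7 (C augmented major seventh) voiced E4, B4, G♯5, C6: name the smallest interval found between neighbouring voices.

diminished fourth

Adjacent intervals: E4→B4 = perfect fifth; B4→G♯5 = major sixth; G♯5→C6 = diminished fourth.
The smallest is G♯5 to C6, a diminished fourth (4 semitones).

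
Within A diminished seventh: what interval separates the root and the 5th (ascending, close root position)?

d5

Adim7: A-C-E♭-G♭.
Root = A; 5th = E♭.
5 letter names make it a fifth; at 6 semitones (a half step narrower than perfect) the quality is diminished.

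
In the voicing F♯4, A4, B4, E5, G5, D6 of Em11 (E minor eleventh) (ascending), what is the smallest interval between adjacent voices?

Adjacent intervals: F♯4→A4 = minor third; A4→B4 = major second; B4→E5 = perfect fourth; E5→G5 = minor third; G5→D6 = perfect fifth.
The smallest is A4 to B4, a major second (2 semitones).

major 2nd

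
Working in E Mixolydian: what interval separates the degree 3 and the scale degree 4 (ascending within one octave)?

Spelling E Mixolydian: E F# G# A B C# D.
So we need the interval from G# up to A.
2 letter names make it a second; at 1 semitone (a half step narrower than major) the quality is minor.

m2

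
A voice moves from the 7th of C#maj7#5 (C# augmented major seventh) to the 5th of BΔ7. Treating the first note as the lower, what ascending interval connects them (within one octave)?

d5

C#maj7#5 (C# augmented major seventh) has B# as its 7th, and BΔ7 has F# as its 5th.
From B# to F#: 6 semitones over a fifth = diminished.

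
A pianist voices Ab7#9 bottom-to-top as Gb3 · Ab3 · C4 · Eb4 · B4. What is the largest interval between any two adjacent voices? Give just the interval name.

Adjacent intervals: Gb3→Ab3 = major second; Ab3→C4 = major third; C4→Eb4 = minor third; Eb4→B4 = augmented fifth.
The largest is Eb4 to B4, an augmented fifth (8 semitones).

augmented fifth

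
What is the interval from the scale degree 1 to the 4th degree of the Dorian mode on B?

perfect fourth

B dorian: B C# D E F# G# A.
The scale degree 1 is B and the 4th scale degree is E.
B up to E spans 4 letter names and 5 semitones — a perfect fourth.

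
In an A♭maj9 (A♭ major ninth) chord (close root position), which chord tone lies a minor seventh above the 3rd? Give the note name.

The chord tones of A♭maj9 are A♭-C-E♭-G-B♭.
The 3rd is C. A minor seventh above C is B♭.
B♭ is the chord's 9th.

Bb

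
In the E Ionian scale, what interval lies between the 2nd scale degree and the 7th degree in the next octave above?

Spelling the E Ionian scale: E F# G# A B C# D#.
The 2nd scale degree is F# and the degree 7 (up an octave) is D#.
From F# to D# is 21 semitones, exactly the major thirteenth.

major thirteenth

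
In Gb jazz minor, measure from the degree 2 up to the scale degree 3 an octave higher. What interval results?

minor ninth

The scale runs Gb Ab Bbb Cb Db Eb F.
That puts Ab below Bbb.
From Ab to Bbb: 13 semitones over a ninth = minor.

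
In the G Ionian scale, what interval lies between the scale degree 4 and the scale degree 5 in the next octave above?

Spelling the G Ionian scale: G A B C D E F#.
The scale degree 4 is C and the 5th scale degree (up an octave) is D.
C up to D spans 9 letter names and 14 semitones — a major ninth.

major ninth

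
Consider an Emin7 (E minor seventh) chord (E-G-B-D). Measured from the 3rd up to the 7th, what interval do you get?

That puts G below D.
G up to D spans 5 letter names and 7 semitones — a perfect fifth.

perfect 5th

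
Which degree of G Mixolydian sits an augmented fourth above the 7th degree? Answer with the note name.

The scale is G A B C D E F.
The 7th degree is F; an augmented fourth above that is B — scale degree 3.

B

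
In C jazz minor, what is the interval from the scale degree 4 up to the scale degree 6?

C melodic minor: C D Eb F G A B.
So we need the interval from F up to A.
F up to A spans 3 letter names and 4 semitones — a major third.

major third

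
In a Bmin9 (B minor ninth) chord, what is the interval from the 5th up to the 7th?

Spelling the chord: B D F# A C#.
5th = F#; 7th = A.
3 letter names make it a third; at 3 semitones (a half step narrower than major) the quality is minor.

m3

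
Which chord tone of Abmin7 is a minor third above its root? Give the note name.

Cb

The chord tones of Ab-7 (Ab minor seventh) are Ab-Cb-Eb-Gb.
The root is Ab. A minor third above Ab is Cb.
Cb is the chord's 3rd.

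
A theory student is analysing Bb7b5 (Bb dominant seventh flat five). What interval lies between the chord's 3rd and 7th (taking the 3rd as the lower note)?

diminished 5th

The chord tones of Bb7b5 are Bb, D, Fb, Ab.
That puts D below Ab.
D up to Ab is 6 semitones, a half step narrower than a perfect fifth, so the interval is diminished.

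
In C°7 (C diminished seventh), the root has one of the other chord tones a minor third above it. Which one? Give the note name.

Eb

Cdim7: C E♭ G♭ B𝄫.
The root is C. A minor third above C is E♭.
E♭ is the chord's 3rd.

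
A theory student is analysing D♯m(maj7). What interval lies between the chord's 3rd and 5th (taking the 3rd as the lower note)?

The chord tones of D♯mM7 are D♯–F♯–A♯–C𝄪.
That puts F♯ below A♯.
From F♯ to A♯ is 4 semitones, exactly the major third.

M3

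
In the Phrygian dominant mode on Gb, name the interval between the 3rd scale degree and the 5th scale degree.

Spelling the Phrygian dominant mode on Gb: Gb Abb Bb Cb Db Ebb Fb.
That puts Bb below Db.
Bb up to Db is 3 semitones, a half step narrower than a major third, so the interval is minor.

minor third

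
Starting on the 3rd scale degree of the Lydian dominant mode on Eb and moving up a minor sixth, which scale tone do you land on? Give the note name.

The scale is Eb F G A Bb C Db.
The 3rd scale degree is G; a minor sixth above that is Eb — scale degree 1.

Eb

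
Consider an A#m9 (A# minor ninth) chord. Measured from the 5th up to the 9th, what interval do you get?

A# minor ninth: A#-C#-E#-G#-B#.
So we need the interval from E# up to B#.
E# up to B# spans 5 letter names and 7 semitones — a perfect fifth.

perfect 5th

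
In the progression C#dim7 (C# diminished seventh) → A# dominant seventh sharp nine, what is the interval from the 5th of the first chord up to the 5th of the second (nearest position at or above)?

augmented 6th

The 5th of C#dim7 (C# diminished seventh) is G; the 5th of A# dominant seventh sharp nine is E#.
G up to E# is 10 semitones, a half step wider than a major sixth, so the interval is augmented.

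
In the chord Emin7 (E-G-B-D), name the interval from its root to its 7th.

So we need the interval from E up to D.
7 letter names make it a seventh; at 10 semitones (a half step narrower than major) the quality is minor.

minor seventh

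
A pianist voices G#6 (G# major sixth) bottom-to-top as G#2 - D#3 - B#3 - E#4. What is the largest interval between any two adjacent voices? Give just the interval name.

Adjacent intervals: G#2→D#3 = perfect fifth; D#3→B#3 = major sixth; B#3→E#4 = perfect fourth.
The largest is D#3 to B#3, a major sixth (9 semitones).

M6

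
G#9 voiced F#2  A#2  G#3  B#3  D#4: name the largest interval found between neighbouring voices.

m7

Adjacent intervals: F#2→A#2 = major third; A#2→G#3 = minor seventh; G#3→B#3 = major third; B#3→D#4 = minor third.
The largest is A#2 to G#3, a minor seventh (10 semitones).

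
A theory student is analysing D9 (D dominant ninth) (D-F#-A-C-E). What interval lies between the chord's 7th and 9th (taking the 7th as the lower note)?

So we need the interval from C up to E.
From C to E is 4 semitones, exactly the major third.

major 3rd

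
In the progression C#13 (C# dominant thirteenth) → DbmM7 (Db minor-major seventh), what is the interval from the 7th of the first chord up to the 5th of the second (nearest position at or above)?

C#13 (C# dominant thirteenth) has B as its 7th, and DbmM7 (Db minor-major seventh) has Ab as its 5th.
7 letter names make it a seventh; at 9 semitones (a whole step narrower than major) the quality is diminished.

diminished seventh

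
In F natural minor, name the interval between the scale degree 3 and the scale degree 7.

perfect fifth

F natural minor: F G Ab Bb C Db Eb.
The scale degree 3 is Ab and the 7th scale degree is Eb.
Counting 5 letters and 7 half steps from Ab gives a perfect fifth.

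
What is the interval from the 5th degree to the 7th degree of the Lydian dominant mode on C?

minor 3rd

Spelling the Lydian dominant mode on C: C D E F♯ G A B♭.
So we need the interval from G up to B♭.
3 letter names make it a third; at 3 semitones (a half step narrower than major) the quality is minor.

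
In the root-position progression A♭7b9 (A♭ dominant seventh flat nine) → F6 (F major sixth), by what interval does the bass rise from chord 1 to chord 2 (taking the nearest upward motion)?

major sixth

The roots are A♭ and F.
Counting 6 letters and 9 half steps from A♭ gives a major sixth.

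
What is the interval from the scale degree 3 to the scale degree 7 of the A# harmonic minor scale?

Spelling the A# harmonic minor scale: A# B# C# D# E# F# G##.
That puts C# below G##.
5 letter names make it a fifth; at 8 semitones (a half step wider than perfect) the quality is augmented.

augmented 5th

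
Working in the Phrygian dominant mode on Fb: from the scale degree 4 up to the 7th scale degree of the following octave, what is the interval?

Spelling the Phrygian dominant mode on Fb: Fb Gbb Ab Bbb Cb Dbb Ebb.
So we need the interval from Bbb up to Ebb.
Counting 11 letters and 17 half steps from Bbb gives a perfect eleventh.

perfect eleventh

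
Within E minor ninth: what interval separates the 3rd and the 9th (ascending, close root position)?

Spelling the chord: E G B D F#.
That puts G below F#.
From G to F# is 11 semitones, exactly the major seventh.

major seventh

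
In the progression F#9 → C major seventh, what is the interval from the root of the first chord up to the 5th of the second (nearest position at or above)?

The root of F#9 is F#; the 5th of C major seventh is G.
From F# to G: 1 semitone over a second = minor.

minor second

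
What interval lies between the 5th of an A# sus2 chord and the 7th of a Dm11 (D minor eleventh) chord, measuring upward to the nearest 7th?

diminished sixth

The 5th of A# sus2 is E#; the 7th of Dm11 (D minor eleventh) is C.
From E# to C: 7 semitones over a sixth = diminished.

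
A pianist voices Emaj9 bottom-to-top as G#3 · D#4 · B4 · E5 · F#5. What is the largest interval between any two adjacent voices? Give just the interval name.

minor sixth

Adjacent intervals: G#3→D#4 = perfect fifth; D#4→B4 = minor sixth; B4→E5 = perfect fourth; E5→F#5 = major second.
The largest is D#4 to B4, a minor sixth (8 semitones).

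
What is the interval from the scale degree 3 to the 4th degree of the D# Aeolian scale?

The scale runs D# E# F# G# A# B C#.
That puts F# below G#.
Counting 2 letters and 2 half steps from F# gives a major second.

major 2nd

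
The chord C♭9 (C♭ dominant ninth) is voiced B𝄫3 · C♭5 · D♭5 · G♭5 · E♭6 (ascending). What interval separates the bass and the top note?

The outer voices are B𝄫3 and E♭6.
B𝄫 up to E♭ is 30 semitones, a half step wider than a perfect 18th, so the interval is augmented.

A18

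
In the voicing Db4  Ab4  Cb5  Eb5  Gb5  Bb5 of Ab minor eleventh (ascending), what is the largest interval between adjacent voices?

perfect fifth

Adjacent intervals: Db4→Ab4 = perfect fifth; Ab4→Cb5 = minor third; Cb5→Eb5 = major third; Eb5→Gb5 = minor third; Gb5→Bb5 = major third.
The largest is Db4 to Ab4, a perfect fifth (7 semitones).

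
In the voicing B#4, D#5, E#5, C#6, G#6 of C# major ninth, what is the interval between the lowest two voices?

Those voices are B#4 and D#5.
B# up to D# is 3 semitones, a half step narrower than a major third, so the interval is minor.

minor third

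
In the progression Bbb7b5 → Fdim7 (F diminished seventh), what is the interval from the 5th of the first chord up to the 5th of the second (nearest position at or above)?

Bbb7b5 has Fbb as its 5th, and Fdim7 (F diminished seventh) has Cb as its 5th.
Fbb up to Cb is 8 semitones, a half step wider than a perfect fifth, so the interval is augmented.

augmented fifth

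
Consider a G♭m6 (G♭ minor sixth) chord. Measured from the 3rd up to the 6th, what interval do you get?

The chord tones of G♭ minor sixth are G♭, B𝄫, D♭, E♭.
The 3rd is B𝄫 and the 6th is E♭.
From B𝄫 to E♭: 6 semitones over a fourth = augmented.

augmented fourth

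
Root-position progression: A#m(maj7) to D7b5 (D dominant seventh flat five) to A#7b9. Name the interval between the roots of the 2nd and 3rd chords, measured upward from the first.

augmented 5th

The roots are D and A#.
D up to A# is 8 semitones, a half step wider than a perfect fifth, so the interval is augmented.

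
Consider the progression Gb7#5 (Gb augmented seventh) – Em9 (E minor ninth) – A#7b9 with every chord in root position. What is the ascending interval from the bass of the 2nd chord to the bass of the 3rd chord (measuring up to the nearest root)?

A4

The roots are E and A#.
From E to A#: 6 semitones over a fourth = augmented.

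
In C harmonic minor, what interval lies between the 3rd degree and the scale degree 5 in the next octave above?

major tenth

Spelling C harmonic minor: C D Eb F G Ab B.
That puts Eb below G.
Counting 10 letters and 16 half steps from Eb gives a major tenth.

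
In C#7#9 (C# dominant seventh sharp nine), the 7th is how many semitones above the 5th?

3

C#7#9 (C# dominant seventh sharp nine) is spelled C#-E#-G#-B-D##.
G# to B is a minor third: 3 semitones.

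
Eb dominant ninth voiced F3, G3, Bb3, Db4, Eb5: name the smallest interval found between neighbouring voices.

major second

Adjacent intervals: F3→G3 = major second; G3→Bb3 = minor third; Bb3→Db4 = minor third; Db4→Eb5 = major ninth.
The smallest is F3 to G3, a major second (2 semitones).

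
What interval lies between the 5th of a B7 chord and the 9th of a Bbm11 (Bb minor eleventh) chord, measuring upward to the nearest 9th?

B7 has F# as its 5th, and Bbm11 (Bb minor eleventh) has C as its 9th.
From F# to C: 6 semitones over a fifth = diminished.

diminished fifth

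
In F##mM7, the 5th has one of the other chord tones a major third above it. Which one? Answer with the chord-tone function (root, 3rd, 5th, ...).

7th

Spelling the chord: F##–A#–C##–E##.
The 5th is C##. A major third above C## is E##.
E## is the chord's 7th.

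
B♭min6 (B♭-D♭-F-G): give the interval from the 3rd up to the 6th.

The 3rd is D♭ and the 6th is G.
D♭ up to G is 6 semitones, a half step wider than a perfect fourth, so the interval is augmented.

augmented fourth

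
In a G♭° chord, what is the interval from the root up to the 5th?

d5

G♭dim: G♭-B𝄫-D𝄫.
Root = G♭; 5th = D𝄫.
5 letter names make it a fifth; at 6 semitones (a half step narrower than perfect) the quality is diminished.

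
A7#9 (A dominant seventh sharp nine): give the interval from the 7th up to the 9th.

A dominant seventh sharp nine is spelled A–C#–E–G–B#.
That puts G below B#.
From G to B#: 5 semitones over a third = augmented.

augmented 3rd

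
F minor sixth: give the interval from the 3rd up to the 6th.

Fm6 is spelled F-Ab-C-D.
So we need the interval from Ab up to D.
From Ab to D: 6 semitones over a fourth = augmented.

augmented fourth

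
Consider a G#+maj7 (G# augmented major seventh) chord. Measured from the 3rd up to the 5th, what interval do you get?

G# augmented major seventh is spelled G#–B#–D##–F##.
The 3rd is B# and the 5th is D##.
B# up to D## spans 3 letter names and 4 semitones — a major third.

major 3rd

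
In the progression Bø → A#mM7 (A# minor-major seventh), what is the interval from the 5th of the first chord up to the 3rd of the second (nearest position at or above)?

Bø has F as its 5th, and A#mM7 (A# minor-major seventh) has C# as its 3rd.
5 letter names make it a fifth; at 8 semitones (a half step wider than perfect) the quality is augmented.

augmented 5th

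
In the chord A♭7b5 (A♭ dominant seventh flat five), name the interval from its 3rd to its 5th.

The chord tones of A♭7b5 (A♭ dominant seventh flat five) are A♭, C, E𝄫, G♭.
That puts C below E𝄫.
3 letter names make it a third; at 2 semitones (a whole step narrower than major) the quality is diminished.

diminished third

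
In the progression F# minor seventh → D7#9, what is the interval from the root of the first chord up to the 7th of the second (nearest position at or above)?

The root of F# minor seventh is F#; the 7th of D7#9 is C.
F# up to C is 6 semitones, a half step narrower than a perfect fifth, so the interval is diminished.

d5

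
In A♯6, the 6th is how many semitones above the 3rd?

5

A♯6: A♯, C𝄪, E♯, F𝄪.
C𝄪 to F𝄪 is a perfect fourth: 5 semitones.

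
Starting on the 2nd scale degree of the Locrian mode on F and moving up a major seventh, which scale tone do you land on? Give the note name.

F

The scale is F Gb Ab Bb Cb Db Eb.
The 2nd scale degree is Gb; a major seventh above that is F — scale degree 1.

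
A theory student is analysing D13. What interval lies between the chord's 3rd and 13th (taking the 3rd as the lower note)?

perfect 11th

The chord tones of D13 (D dominant thirteenth) are D F# A C E B.
The 3rd is F# and the 13th is B.
F# up to B spans 11 letter names and 17 semitones — a perfect eleventh.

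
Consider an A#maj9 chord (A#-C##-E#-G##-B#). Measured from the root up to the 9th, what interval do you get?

major 9th

So we need the interval from A# up to B#.
A# up to B# spans 9 letter names and 14 semitones — a major ninth.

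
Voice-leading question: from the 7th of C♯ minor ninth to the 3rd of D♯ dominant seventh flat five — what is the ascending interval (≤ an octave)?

augmented 5th

C♯ minor ninth has B as its 7th, and D♯ dominant seventh flat five has F𝄪 as its 3rd.
B up to F𝄪 is 8 semitones, a half step wider than a perfect fifth, so the interval is augmented.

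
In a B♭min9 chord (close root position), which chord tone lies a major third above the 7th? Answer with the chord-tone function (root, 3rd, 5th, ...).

The chord tones of B♭min9 (B♭ minor ninth) are B♭, D♭, F, A♭, C.
The 7th is A♭. A major third above A♭ is C.
C is the chord's 9th.

9th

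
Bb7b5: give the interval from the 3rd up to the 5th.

The chord tones of Bb7b5 (Bb dominant seventh flat five) are Bb, D, Fb, Ab.
So we need the interval from D up to Fb.
From D to Fb: 2 semitones over a third = diminished.

diminished third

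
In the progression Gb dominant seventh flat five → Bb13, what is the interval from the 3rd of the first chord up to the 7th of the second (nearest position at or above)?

m7

Gb dominant seventh flat five has Bb as its 3rd, and Bb13 has Ab as its 7th.
Bb up to Ab is 10 semitones, a half step narrower than a major seventh, so the interval is minor.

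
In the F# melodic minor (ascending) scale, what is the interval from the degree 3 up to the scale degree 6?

A4

F# melodic minor: F# G# A B C# D# E#.
So we need the interval from A up to D#.
4 letter names make it a fourth; at 6 semitones (a half step wider than perfect) the quality is augmented.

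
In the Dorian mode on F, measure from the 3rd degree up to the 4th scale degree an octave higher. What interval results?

The scale runs F G Ab Bb C D Eb.
The 3rd degree is Ab and the 4th scale degree (up an octave) is Bb.
From Ab to Bb is 14 semitones, exactly the major ninth.

major ninth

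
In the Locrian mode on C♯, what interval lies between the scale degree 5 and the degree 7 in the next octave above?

C♯ locrian: C♯ D E F♯ G A B.
So we need the interval from G up to B.
G up to B spans 10 letter names and 16 semitones — a major tenth.

major tenth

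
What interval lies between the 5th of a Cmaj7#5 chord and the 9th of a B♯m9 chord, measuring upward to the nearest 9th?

augmented fourth

Cmaj7#5 has G♯ as its 5th, and B♯m9 has C𝄪 as its 9th.
4 letter names make it a fourth; at 6 semitones (a half step wider than perfect) the quality is augmented.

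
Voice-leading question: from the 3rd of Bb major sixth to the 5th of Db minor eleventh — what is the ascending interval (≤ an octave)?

d5

Bb major sixth has D as its 3rd, and Db minor eleventh has Ab as its 5th.
From D to Ab: 6 semitones over a fifth = diminished.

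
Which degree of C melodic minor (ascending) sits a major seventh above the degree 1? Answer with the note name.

The scale is C D E♭ F G A B.
The degree 1 is C; a major seventh above that is B — scale degree 7.

B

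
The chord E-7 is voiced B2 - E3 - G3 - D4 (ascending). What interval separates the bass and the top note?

m10

The outer voices are B2 and D4.
From B to D: 15 semitones over a tenth = minor.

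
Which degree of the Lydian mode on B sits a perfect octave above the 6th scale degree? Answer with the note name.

The scale is B C# D# E# F# G# A#.
The 6th scale degree is G#; a perfect octave above that is G# — scale degree 6.

G#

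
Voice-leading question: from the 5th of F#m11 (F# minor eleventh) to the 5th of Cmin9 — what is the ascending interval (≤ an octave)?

diminished fifth

The 5th of F#m11 (F# minor eleventh) is C#; the 5th of Cmin9 is G.
C# up to G is 6 semitones, a half step narrower than a perfect fifth, so the interval is diminished.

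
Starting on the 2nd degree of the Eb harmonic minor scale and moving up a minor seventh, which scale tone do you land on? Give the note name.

The scale is Eb F Gb Ab Bb Cb D.
The 2nd degree is F; a minor seventh above that is Eb — scale degree 1.

Eb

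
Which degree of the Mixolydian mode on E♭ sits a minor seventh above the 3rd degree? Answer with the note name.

The scale is E♭ F G A♭ B♭ C D♭.
The 3rd degree is G; a minor seventh above that is F — scale degree 2.

F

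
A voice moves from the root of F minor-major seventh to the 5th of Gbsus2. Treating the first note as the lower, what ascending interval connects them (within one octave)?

minor sixth

The root of F minor-major seventh is F; the 5th of Gbsus2 is Db.
From F to Db: 8 semitones over a sixth = minor.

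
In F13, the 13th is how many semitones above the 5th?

14

F13: F A C Eb G D.
C to D is a major ninth: 14 semitones.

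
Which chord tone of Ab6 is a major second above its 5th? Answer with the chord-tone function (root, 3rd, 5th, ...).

6th

Ab6: Ab C Eb F.
The 5th is Eb. A major second above Eb is F.
F is the chord's 6th.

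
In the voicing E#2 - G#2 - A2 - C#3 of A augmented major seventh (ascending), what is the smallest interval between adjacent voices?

Adjacent intervals: E#2→G#2 = minor third; G#2→A2 = minor second; A2→C#3 = major third.
The smallest is G#2 to A2, a minor second (1 semitone).

m2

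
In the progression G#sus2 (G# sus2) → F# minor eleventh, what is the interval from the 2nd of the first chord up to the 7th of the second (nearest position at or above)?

diminished fifth

The 2nd of G#sus2 (G# sus2) is A#; the 7th of F# minor eleventh is E.
A# up to E is 6 semitones, a half step narrower than a perfect fifth, so the interval is diminished.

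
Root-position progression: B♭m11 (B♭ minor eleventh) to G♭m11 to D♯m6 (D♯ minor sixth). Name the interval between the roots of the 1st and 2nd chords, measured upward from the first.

The roots are B♭ and G♭.
From B♭ to G♭: 8 semitones over a sixth = minor.

minor 6th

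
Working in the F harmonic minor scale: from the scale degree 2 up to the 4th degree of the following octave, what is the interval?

minor tenth

The scale runs F G Ab Bb C Db E.
The scale degree 2 is G and the 4th scale degree (up an octave) is Bb.
G up to Bb is 15 semitones, a half step narrower than a major tenth, so the interval is minor.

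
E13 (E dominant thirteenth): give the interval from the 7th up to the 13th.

major seventh

The chord tones of E dominant thirteenth are E–G♯–B–D–F♯–C♯.
7th = D; 13th = C♯.
From D to C♯ is 11 semitones, exactly the major seventh.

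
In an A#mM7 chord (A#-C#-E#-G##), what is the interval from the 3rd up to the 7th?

augmented 5th

So we need the interval from C# up to G##.
5 letter names make it a fifth; at 8 semitones (a half step wider than perfect) the quality is augmented.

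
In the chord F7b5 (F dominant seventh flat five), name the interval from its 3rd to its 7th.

diminished fifth

F7b5 (F dominant seventh flat five): F-A-C♭-E♭.
So we need the interval from A up to E♭.
5 letter names make it a fifth; at 6 semitones (a half step narrower than perfect) the quality is diminished.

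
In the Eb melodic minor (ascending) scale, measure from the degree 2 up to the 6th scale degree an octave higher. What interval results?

perfect twelfth

Spelling the Eb melodic minor (ascending) scale: Eb F Gb Ab Bb C D.
So we need the interval from F up to C.
Counting 12 letters and 19 half steps from F gives a perfect twelfth.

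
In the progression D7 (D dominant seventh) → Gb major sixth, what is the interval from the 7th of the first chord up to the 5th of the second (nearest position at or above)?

minor second

The 7th of D7 (D dominant seventh) is C; the 5th of Gb major sixth is Db.
C up to Db is 1 semitone, a half step narrower than a major second, so the interval is minor.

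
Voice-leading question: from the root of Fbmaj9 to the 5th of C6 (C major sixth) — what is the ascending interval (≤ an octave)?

Fbmaj9 has Fb as its root, and C6 (C major sixth) has G as its 5th.
From Fb to G: 3 semitones over a second = augmented.

augmented 2nd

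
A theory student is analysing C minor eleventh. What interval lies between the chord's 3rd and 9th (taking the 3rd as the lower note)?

Cm11 (C minor eleventh) is spelled C, E♭, G, B♭, D, F.
3rd = E♭; 9th = D.
From E♭ to D is 11 semitones, exactly the major seventh.

major seventh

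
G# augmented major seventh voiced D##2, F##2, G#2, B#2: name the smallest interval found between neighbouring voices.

m2

Adjacent intervals: D##2→F##2 = minor third; F##2→G#2 = minor second; G#2→B#2 = major third.
The smallest is F##2 to G#2, a minor second (1 semitone).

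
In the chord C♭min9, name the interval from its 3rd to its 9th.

major 7th

C♭ minor ninth: C♭, E𝄫, G♭, B𝄫, D♭.
3rd = E𝄫; 9th = D♭.
E𝄫 up to D♭ spans 7 letter names and 11 semitones — a major seventh.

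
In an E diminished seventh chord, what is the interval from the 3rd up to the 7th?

E diminished seventh is spelled E-G-Bb-Db.
3rd = G; 7th = Db.
G up to Db is 6 semitones, a half step narrower than a perfect fifth, so the interval is diminished.

diminished 5th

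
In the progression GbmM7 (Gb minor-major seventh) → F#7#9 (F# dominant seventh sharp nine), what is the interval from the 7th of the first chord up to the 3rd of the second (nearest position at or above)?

The 7th of GbmM7 (Gb minor-major seventh) is F; the 3rd of F#7#9 (F# dominant seventh sharp nine) is A#.
F up to A# is 5 semitones, a half step wider than a major third, so the interval is augmented.

A3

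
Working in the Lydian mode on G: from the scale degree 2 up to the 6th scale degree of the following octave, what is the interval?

perfect 12th

The scale runs G A B C# D E F#.
Scale degree 2 = A; degree 6 (up an octave) = E.
Counting 12 letters and 19 half steps from A gives a perfect twelfth.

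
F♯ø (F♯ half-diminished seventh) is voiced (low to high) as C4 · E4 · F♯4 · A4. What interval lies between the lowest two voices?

Those voices are C4 and E4.
From C to E is 4 semitones, exactly the major third.

major third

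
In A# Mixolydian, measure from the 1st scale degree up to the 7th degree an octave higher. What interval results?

A# mixolydian: A# B# C## D# E# F## G#.
So we need the interval from A# up to G#.
A# up to G# is 22 semitones, a half step narrower than a major fourteenth, so the interval is minor.

minor fourteenth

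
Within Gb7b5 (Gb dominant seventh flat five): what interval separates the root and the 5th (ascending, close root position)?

diminished 5th

The chord tones of Gb7b5 are Gb, Bb, Dbb, Fb.
The root is Gb and the 5th is Dbb.
Gb up to Dbb is 6 semitones, a half step narrower than a perfect fifth, so the interval is diminished.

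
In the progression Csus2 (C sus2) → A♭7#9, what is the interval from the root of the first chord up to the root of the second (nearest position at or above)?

minor sixth

The root of Csus2 (C sus2) is C; the root of A♭7#9 is A♭.
From C to A♭: 8 semitones over a sixth = minor.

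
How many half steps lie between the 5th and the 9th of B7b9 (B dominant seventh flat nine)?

The chord tones of B dominant seventh flat nine are B D♯ F♯ A C.
F♯ to C is a diminished fifth: 6 semitones.

6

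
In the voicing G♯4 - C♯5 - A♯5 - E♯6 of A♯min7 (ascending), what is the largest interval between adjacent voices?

major 6th

Adjacent intervals: G♯4→C♯5 = perfect fourth; C♯5→A♯5 = major sixth; A♯5→E♯6 = perfect fifth.
The largest is C♯5 to A♯5, a major sixth (9 semitones).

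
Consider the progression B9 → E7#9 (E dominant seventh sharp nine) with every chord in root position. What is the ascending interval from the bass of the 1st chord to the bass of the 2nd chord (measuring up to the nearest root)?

The roots are B and E.
From B to E is 5 semitones, exactly the perfect fourth.

perfect fourth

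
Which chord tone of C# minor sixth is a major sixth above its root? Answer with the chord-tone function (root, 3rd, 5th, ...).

The chord tones of C#min6 (C# minor sixth) are C#, E, G#, A#.
The root is C#. A major sixth above C# is A#.
A# is the chord's 6th.

6th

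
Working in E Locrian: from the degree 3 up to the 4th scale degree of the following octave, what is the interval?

E locrian: E F G A Bb C D.
The degree 3 is G and the 4th scale degree (up an octave) is A.
From G to A is 14 semitones, exactly the major ninth.

M9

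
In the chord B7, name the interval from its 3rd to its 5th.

m3

Spelling the chord: B D# F# A.
That puts D# below F#.
D# up to F# is 3 semitones, a half step narrower than a major third, so the interval is minor.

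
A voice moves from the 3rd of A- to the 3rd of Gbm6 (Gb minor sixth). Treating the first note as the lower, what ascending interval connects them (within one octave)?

A- has C as its 3rd, and Gbm6 (Gb minor sixth) has Bbb as its 3rd.
7 letter names make it a seventh; at 9 semitones (a whole step narrower than major) the quality is diminished.

diminished seventh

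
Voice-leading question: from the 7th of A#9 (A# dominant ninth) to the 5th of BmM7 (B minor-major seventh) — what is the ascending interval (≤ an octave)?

The 7th of A#9 (A# dominant ninth) is G#; the 5th of BmM7 (B minor-major seventh) is F#.
From G# to F#: 10 semitones over a seventh = minor.

minor 7th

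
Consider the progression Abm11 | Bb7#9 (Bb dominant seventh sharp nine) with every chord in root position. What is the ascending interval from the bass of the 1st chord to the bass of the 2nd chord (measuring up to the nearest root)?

major second

The roots are Ab and Bb.
From Ab to Bb is 2 semitones, exactly the major second.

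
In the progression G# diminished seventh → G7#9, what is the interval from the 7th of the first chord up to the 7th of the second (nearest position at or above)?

The 7th of G# diminished seventh is F; the 7th of G7#9 is F.
From F to F is 0 semitones, exactly the perfect unison.

P1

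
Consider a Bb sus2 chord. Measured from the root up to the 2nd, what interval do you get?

major 2nd

The chord tones of Bbsus2 (Bb sus2) are Bb-C-F.
Root = Bb; 2nd = C.
Bb up to C spans 2 letter names and 2 semitones — a major second.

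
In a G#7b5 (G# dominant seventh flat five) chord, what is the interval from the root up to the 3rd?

major third

The chord tones of G#7b5 are G#-B#-D-F#.
That puts G# below B#.
G# up to B# spans 3 letter names and 4 semitones — a major third.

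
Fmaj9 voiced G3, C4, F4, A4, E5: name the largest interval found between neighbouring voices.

Adjacent intervals: G3→C4 = perfect fourth; C4→F4 = perfect fourth; F4→A4 = major third; A4→E5 = perfect fifth.
The largest is A4 to E5, a perfect fifth (7 semitones).

perfect fifth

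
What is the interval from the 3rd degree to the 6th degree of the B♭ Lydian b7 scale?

The scale runs B♭ C D E F G A♭.
3rd degree = D; 6th scale degree = G.
From D to G is 5 semitones, exactly the perfect fourth.

perfect fourth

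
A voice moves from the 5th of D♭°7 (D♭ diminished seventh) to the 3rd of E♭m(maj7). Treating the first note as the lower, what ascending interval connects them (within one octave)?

major seventh

The 5th of D♭°7 (D♭ diminished seventh) is A𝄫; the 3rd of E♭m(maj7) is G♭.
Counting 7 letters and 11 half steps from A𝄫 gives a major seventh.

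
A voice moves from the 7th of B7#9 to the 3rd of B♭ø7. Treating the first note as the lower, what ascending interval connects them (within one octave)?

B7#9 has A as its 7th, and B♭ø7 has D♭ as its 3rd.
4 letter names make it a fourth; at 4 semitones (a half step narrower than perfect) the quality is diminished.

diminished 4th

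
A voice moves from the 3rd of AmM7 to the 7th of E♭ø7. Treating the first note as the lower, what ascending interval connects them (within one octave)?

minor second

The 3rd of AmM7 is C; the 7th of E♭ø7 is D♭.
C up to D♭ is 1 semitone, a half step narrower than a major second, so the interval is minor.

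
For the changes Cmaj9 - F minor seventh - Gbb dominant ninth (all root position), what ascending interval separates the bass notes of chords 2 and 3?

diminished second

The roots are F and Gbb.
From F to Gbb: 0 semitones over a second = diminished.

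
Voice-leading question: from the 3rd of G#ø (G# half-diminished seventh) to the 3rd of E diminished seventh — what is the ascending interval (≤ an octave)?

minor sixth

The 3rd of G#ø (G# half-diminished seventh) is B; the 3rd of E diminished seventh is G.
B up to G is 8 semitones, a half step narrower than a major sixth, so the interval is minor.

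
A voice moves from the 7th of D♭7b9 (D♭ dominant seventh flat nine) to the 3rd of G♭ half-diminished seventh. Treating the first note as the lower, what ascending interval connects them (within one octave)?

minor seventh

D♭7b9 (D♭ dominant seventh flat nine) has C♭ as its 7th, and G♭ half-diminished seventh has B𝄫 as its 3rd.
C♭ up to B𝄫 is 10 semitones, a half step narrower than a major seventh, so the interval is minor.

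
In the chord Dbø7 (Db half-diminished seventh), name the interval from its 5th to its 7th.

The chord tones of Dbm7b5 (Db half-diminished seventh) are Db-Fb-Abb-Cb.
So we need the interval from Abb up to Cb.
Abb up to Cb spans 3 letter names and 4 semitones — a major third.

major 3rd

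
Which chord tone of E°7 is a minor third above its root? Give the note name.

G

Spelling the chord: E-G-Bb-Db.
The root is E. A minor third above E is G.
G is the chord's 3rd.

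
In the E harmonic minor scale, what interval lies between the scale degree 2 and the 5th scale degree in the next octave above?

E harmonic minor: E F♯ G A B C D♯.
That puts F♯ below B.
Counting 11 letters and 17 half steps from F♯ gives a perfect eleventh.

P11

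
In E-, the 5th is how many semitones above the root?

7

The chord tones of Em (E minor) are E G B.
E to B is a perfect fifth: 7 semitones.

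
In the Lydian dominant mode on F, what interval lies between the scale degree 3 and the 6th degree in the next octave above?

F lydian dominant: F G A B C D Eb.
That puts A below D.
Counting 11 letters and 17 half steps from A gives a perfect eleventh.

perfect 11th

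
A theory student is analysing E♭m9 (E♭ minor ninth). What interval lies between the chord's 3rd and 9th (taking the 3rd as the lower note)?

The chord tones of E♭m9 are E♭, G♭, B♭, D♭, F.
That puts G♭ below F.
G♭ up to F spans 7 letter names and 11 semitones — a major seventh.

M7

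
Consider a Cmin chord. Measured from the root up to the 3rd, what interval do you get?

C- (C minor) is spelled C-Eb-G.
Root = C; 3rd = Eb.
3 letter names make it a third; at 3 semitones (a half step narrower than major) the quality is minor.

m3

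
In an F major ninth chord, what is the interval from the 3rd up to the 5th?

The chord tones of F major ninth are F-A-C-E-G.
That puts A below C.
From A to C: 3 semitones over a third = minor.

minor 3rd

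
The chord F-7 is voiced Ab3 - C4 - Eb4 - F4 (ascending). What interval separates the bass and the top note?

major sixth

The outer voices are Ab3 and F4.
Ab up to F spans 6 letter names and 9 semitones — a major sixth.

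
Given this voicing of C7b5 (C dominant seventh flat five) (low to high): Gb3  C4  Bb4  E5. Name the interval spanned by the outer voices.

The outer voices are Gb3 and E5.
From Gb to E: 22 semitones over a thirteenth = augmented.

augmented 13th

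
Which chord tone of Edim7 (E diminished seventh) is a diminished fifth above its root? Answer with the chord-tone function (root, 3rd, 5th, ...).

5th

Spelling the chord: E–G–Bb–Db.
The root is E. A diminished fifth above E is Bb.
Bb is the chord's 5th.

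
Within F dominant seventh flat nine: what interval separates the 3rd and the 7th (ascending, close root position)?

Spelling the chord: F–A–C–E♭–G♭.
So we need the interval from A up to E♭.
5 letter names make it a fifth; at 6 semitones (a half step narrower than perfect) the quality is diminished.
That tritone between 3rd and 7th is what gives the dominant seventh its pull toward resolution.

diminished fifth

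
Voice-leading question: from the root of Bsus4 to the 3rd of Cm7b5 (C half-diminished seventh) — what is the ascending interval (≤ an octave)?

diminished fourth

Bsus4 has B as its root, and Cm7b5 (C half-diminished seventh) has E♭ as its 3rd.
B up to E♭ is 4 semitones, a half step narrower than a perfect fourth, so the interval is diminished.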